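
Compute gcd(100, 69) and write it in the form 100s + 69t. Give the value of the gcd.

Apply Euclid's algorithm to 100 and 69:
100 = 1*69 + 31
69 = 2*31 + 7
31 = 4*7 + 3
7 = 2*3 + 1
3 = 3*1 + 0
gcd(100, 69) = 1.
Back-substituting:
1 = 7 − 2·3
1 = −2·31 + 9·7
1 = 9·69 − 20·31
1 = −20·100 + 29·69
So 1 = (-20)·100 + (29)·69.

1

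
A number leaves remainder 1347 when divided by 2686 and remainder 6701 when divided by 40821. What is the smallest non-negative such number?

Write x = 1347 + 2686·k. Then 2686·k ≡ 6701 − 1347 ≡ 5354 (mod 40821).
Need 2686⁻¹ mod 40821. Extended Euclid on (40821, 2686):
40821 = 15×2686 + 531
2686 = 5×531 + 31
531 = 17×31 + 4
31 = 7×4 + 3
4 = 1×3 + 1
3 = 3×1 + 0
Back-substitute:
1 = 4 − 3
1 = −31 + 8·4
1 = 8·531 − 137·31
1 = −137·2686 + 693·531
1 = 693·40821 − 10532·2686
2686⁻¹ ≡ 30289 (mod 40821), so k ≡ 30289·5354 ≡ 26294 (mod 40821).
x = 1347 + 2686·26294 = 70627031.

70627031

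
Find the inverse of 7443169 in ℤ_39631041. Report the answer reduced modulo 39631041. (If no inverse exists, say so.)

gcd(39631041, 7443169) by repeated division:
39631041 = 5·7443169 + 2415196
7443169 = 3·2415196 + 197581
2415196 = 12·197581 + 44224
197581 = 4·44224 + 20685
44224 = 2·20685 + 2854
20685 = 7·2854 + 707
2854 = 4·707 + 26
707 = 27·26 + 5
26 = 5·5 + 1
5 = 5·1 + 0
Since gcd(7443169, 39631041) = 1, back-substitute to write 1 as a combination:
1 = 26 − 5·5
1 = −5·707 + 136·26
1 = 136·2854 − 549·707
1 = −549·20685 + 3979·2854
1 = 3979·44224 − 8507·20685
1 = −8507·197581 + 38007·44224
1 = 38007·2415196 − 464591·197581
1 = −464591·7443169 + 1431780·2415196
1 = 1431780·39631041 − 7623491·7443169
Thus 7443169·(-7623491) ≡ 1 (mod 39631041); reducing, -7623491 mod 39631041 = 32007550.

32007550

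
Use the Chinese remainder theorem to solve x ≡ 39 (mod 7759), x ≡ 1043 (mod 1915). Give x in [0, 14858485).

Write x = 39 + 7759·k. Then 7759·k ≡ 1043 − 39 ≡ 1004 (mod 1915).
Need 7759⁻¹ mod 1915. Extended Euclid on (1915, 99):
1915 = 19×99 + 34
99 = 2×34 + 31
34 = 1×31 + 3
31 = 10×3 + 1
3 = 3×1 + 0
Back-substitute:
1 = 31 − 10·3
1 = −10·34 + 11·31
1 = 11·99 − 32·34
1 = −32·1915 + 619·99
7759⁻¹ ≡ 619 (mod 1915), so k ≡ 619·1004 ≡ 1016 (mod 1915).
x = 39 + 7759·1016 = 7883183.

7883183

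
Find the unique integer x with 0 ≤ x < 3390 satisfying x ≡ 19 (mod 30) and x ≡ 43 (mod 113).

1399

Write x = 19 + 30·k. Then 30·k ≡ 43 − 19 ≡ 24 (mod 113).
Need 30⁻¹ mod 113. Extended Euclid on (113, 30):
113 = 3*30 + 23
30 = 1*23 + 7
23 = 3*7 + 2
7 = 3*2 + 1
2 = 2*1 + 0
Back-substitute:
1 = 7 − 3·2
1 = −3·23 + 10·7
1 = 10·30 − 13·23
1 = −13·113 + 49·30
30⁻¹ ≡ 49 (mod 113), so k ≡ 49·24 ≡ 46 (mod 113).
x = 19 + 30·46 = 1399.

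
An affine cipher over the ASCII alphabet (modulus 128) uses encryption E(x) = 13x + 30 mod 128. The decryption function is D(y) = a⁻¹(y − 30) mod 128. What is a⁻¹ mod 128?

gcd(128, 13) by repeated division:
128 = 9×13 + 11
13 = 1×11 + 2
11 = 5×2 + 1
2 = 2×1 + 0
Since gcd(13, 128) = 1, back-substitute to write 1 as a combination:
1 = 11 − 5·2
1 = −5·13 + 6·11
1 = 6·128 − 59·13
Hence 13⁻¹ ≡ -59 ≡ 69 (mod 128).

69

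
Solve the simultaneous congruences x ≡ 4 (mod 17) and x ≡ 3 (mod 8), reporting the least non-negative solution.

Write x = 4 + 17·k. Then 17·k ≡ 3 − 4 ≡ 7 (mod 8).
Need 17⁻¹ mod 8. Extended Euclid on (8, 1):
8 = 8*1 + 0
17⁻¹ ≡ 1 (mod 8), so k ≡ 1·7 ≡ 7 (mod 8).
x = 4 + 17·7 = 123.

123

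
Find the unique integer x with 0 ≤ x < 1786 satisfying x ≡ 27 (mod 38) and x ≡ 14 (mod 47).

Write x = 27 + 38·k. Then 38·k ≡ 14 − 27 ≡ 34 (mod 47).
Need 38⁻¹ mod 47. Extended Euclid on (47, 38):
47 = 1·38 + 9
38 = 4·9 + 2
9 = 4·2 + 1
2 = 2·1 + 0
Back-substitute:
1 = 9 − 4·2
1 = −4·38 + 17·9
1 = 17·47 − 21·38
38⁻¹ ≡ 26 (mod 47), so k ≡ 26·34 ≡ 38 (mod 47).
x = 27 + 38·38 = 1471.

1471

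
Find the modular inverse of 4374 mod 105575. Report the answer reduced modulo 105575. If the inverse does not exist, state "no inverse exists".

24499

Apply the Euclidean algorithm to 105575 and 4374:
105575 = 24×4374 + 599
4374 = 7×599 + 181
599 = 3×181 + 56
181 = 3×56 + 13
56 = 4×13 + 4
13 = 3×4 + 1
4 = 4×1 + 0
The gcd is 1. Working backward:
1 = 13 − 3·4
1 = −3·56 + 13·13
1 = 13·181 − 42·56
1 = −42·599 + 139·181
1 = 139·4374 − 1015·599
1 = −1015·105575 + 24499·4374
So 4374·24499 ≡ 1 (mod 105575).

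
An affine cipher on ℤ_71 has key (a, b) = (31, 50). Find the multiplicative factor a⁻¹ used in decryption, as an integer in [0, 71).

55

Run Euclid on (71, 31):
71 = 2*31 + 9
31 = 3*9 + 4
9 = 2*4 + 1
4 = 4*1 + 0
gcd = 1, so the inverse exists. Back-substitute:
1 = 9 − 2·4
1 = −2·31 + 7·9
1 = 7·71 − 16·31
So 31·(-16) ≡ 1 (mod 71), and -16 ≡ 55 (mod 71).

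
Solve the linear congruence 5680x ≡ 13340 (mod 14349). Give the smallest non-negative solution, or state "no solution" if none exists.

10562

First find gcd(5680, 14349):
14349 = 2×5680 + 2989
5680 = 1×2989 + 2691
2989 = 1×2691 + 298
2691 = 9×298 + 9
298 = 33×9 + 1
9 = 9×1 + 0
gcd = 1, so a unique solution mod 14349 exists.
Back-substitute for the Bézout coefficients:
1 = 298 − 33·9
1 = −33·2691 + 298·298
1 = 298·2989 − 331·2691
1 = −331·5680 + 629·2989
1 = 629·14349 − 1589·5680
So 5680·(-1589) ≡ 1 (mod 14349), giving 5680⁻¹ ≡ 12760.
x ≡ 5680⁻¹·13340 ≡ 12760·13340 ≡ 10562 (mod 14349).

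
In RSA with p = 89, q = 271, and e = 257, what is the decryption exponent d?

φ(n) = (p−1)(q−1) = 88·270 = 23760.
Need d with 257·d ≡ 1 (mod 23760). Apply the extended Euclidean algorithm:
23760 = 92*257 + 116
257 = 2*116 + 25
116 = 4*25 + 16
25 = 1*16 + 9
16 = 1*9 + 7
9 = 1*7 + 2
7 = 3*2 + 1
2 = 2*1 + 0
Back-substitute:
1 = 7 − 3·2
1 = −3·9 + 4·7
1 = 4·16 − 7·9
1 = −7·25 + 11·16
1 = 11·116 − 51·25
1 = −51·257 + 113·116
1 = 113·23760 − 10447·257
So 257·(-10447) ≡ 1 (mod 23760), hence d ≡ -10447 ≡ 13313 (mod 23760).

13313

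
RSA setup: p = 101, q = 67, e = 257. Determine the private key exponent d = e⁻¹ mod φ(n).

φ(n) = (p−1)(q−1) = 100·66 = 6600.
Need d with 257·d ≡ 1 (mod 6600). Apply the extended Euclidean algorithm:
6600 = 25×257 + 175
257 = 1×175 + 82
175 = 2×82 + 11
82 = 7×11 + 5
11 = 2×5 + 1
5 = 5×1 + 0
Back-substitute:
1 = 11 − 2·5
1 = −2·82 + 15·11
1 = 15·175 − 32·82
1 = −32·257 + 47·175
1 = 47·6600 − 1207·257
So 257·(-1207) ≡ 1 (mod 6600), hence d ≡ -1207 ≡ 5393 (mod 6600).

5393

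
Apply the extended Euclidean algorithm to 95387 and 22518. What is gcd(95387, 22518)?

Repeated division:
95387 = 4·22518 + 5315
22518 = 4·5315 + 1258
5315 = 4·1258 + 283
1258 = 4·283 + 126
283 = 2·126 + 31
126 = 4·31 + 2
31 = 15·2 + 1
2 = 2·1 + 0
gcd(95387, 22518) = 1.
Express as a combination:
1 = 31 − 15·2
1 = −15·126 + 61·31
1 = 61·283 − 137·126
1 = −137·1258 + 609·283
1 = 609·5315 − 2573·1258
1 = −2573·22518 + 10901·5315
1 = 10901·95387 − 46177·22518
So 1 = (10901)·95387 + (-46177)·22518.

1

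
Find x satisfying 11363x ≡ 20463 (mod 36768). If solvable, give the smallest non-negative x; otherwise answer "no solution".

First find gcd(11363, 36768):
36768 = 3*11363 + 2679
11363 = 4*2679 + 647
2679 = 4*647 + 91
647 = 7*91 + 10
91 = 9*10 + 1
10 = 10*1 + 0
gcd = 1, so a unique solution mod 36768 exists.
Back-substitute for the Bézout coefficients:
1 = 91 − 9·10
1 = −9·647 + 64·91
1 = 64·2679 − 265·647
1 = −265·11363 + 1124·2679
1 = 1124·36768 − 3637·11363
So 11363·(-3637) ≡ 1 (mod 36768), giving 11363⁻¹ ≡ 33131.
x ≡ 11363⁻¹·20463 ≡ 33131·20463 ≡ 31269 (mod 36768).

31269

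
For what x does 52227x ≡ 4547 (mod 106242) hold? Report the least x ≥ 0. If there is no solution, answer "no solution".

no solution

gcd(52227, 106242):
106242 = 2·52227 + 1788
52227 = 29·1788 + 375
1788 = 4·375 + 288
375 = 1·288 + 87
288 = 3·87 + 27
87 = 3·27 + 6
27 = 4·6 + 3
6 = 2·3 + 0
gcd = 3, but 3 ∤ 4547, so the congruence has no solution.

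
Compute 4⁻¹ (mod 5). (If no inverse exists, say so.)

gcd(5, 4) by repeated division:
5 = 1×4 + 1
4 = 4×1 + 0
gcd = 1, so the inverse exists. Back-substitute:
1 = 5 − 4
Hence 4⁻¹ ≡ -1 ≡ 4 (mod 5).

4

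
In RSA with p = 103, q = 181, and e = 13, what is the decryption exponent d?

4237

φ(n) = (p−1)(q−1) = 102·180 = 18360.
Need d with 13·d ≡ 1 (mod 18360). Apply the extended Euclidean algorithm:
18360 = 1412*13 + 4
13 = 3*4 + 1
4 = 4*1 + 0
Back-substitute:
1 = 13 − 3·4
1 = −3·18360 + 4237·13
So 13·4237 ≡ 1 (mod 18360), hence d = 4237.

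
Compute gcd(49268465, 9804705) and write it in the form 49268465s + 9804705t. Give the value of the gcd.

5

Euclidean algorithm:
49268465 = 5×9804705 + 244940
9804705 = 40×244940 + 7105
244940 = 34×7105 + 3370
7105 = 2×3370 + 365
3370 = 9×365 + 85
365 = 4×85 + 25
85 = 3×25 + 10
25 = 2×10 + 5
10 = 2×5 + 0
gcd(49268465, 9804705) = 5.
Working backward:
5 = 25 − 2·10
5 = −2·85 + 7·25
5 = 7·365 − 30·85
5 = −30·3370 + 277·365
5 = 277·7105 − 584·3370
5 = −584·244940 + 20133·7105
5 = 20133·9804705 − 805904·244940
5 = −805904·49268465 + 4049653·9804705
So 5 = (-805904)·49268465 + (4049653)·9804705.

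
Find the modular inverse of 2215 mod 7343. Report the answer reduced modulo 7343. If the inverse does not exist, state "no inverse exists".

789

Apply the Euclidean algorithm to 7343 and 2215:
7343 = 3×2215 + 698
2215 = 3×698 + 121
698 = 5×121 + 93
121 = 1×93 + 28
93 = 3×28 + 9
28 = 3×9 + 1
9 = 9×1 + 0
gcd = 1, so the inverse exists. Back-substitute:
1 = 28 − 3·9
1 = −3·93 + 10·28
1 = 10·121 − 13·93
1 = −13·698 + 75·121
1 = 75·2215 − 238·698
1 = −238·7343 + 789·2215
So 2215·789 ≡ 1 (mod 7343).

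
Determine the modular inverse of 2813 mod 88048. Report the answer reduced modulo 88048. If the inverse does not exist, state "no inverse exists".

31989

Run Euclid on (88048, 2813):
88048 = 31·2813 + 845
2813 = 3·845 + 278
845 = 3·278 + 11
278 = 25·11 + 3
11 = 3·3 + 2
3 = 1·2 + 1
2 = 2·1 + 0
The gcd is 1. Working backward:
1 = 3 − 2
1 = −11 + 4·3
1 = 4·278 − 101·11
1 = −101·845 + 307·278
1 = 307·2813 − 1022·845
1 = −1022·88048 + 31989·2813
So 2813·31989 ≡ 1 (mod 88048).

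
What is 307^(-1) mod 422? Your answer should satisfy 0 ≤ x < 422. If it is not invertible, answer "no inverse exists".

gcd(422, 307) by repeated division:
422 = 1*307 + 115
307 = 2*115 + 77
115 = 1*77 + 38
77 = 2*38 + 1
38 = 38*1 + 0
The gcd is 1. Working backward:
1 = 77 − 2·38
1 = −2·115 + 3·77
1 = 3·307 − 8·115
1 = −8·422 + 11·307
So 307·11 ≡ 1 (mod 422).

11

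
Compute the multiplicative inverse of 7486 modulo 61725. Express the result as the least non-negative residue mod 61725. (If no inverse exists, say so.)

Apply the Euclidean algorithm to 61725 and 7486:
61725 = 8×7486 + 1837
7486 = 4×1837 + 138
1837 = 13×138 + 43
138 = 3×43 + 9
43 = 4×9 + 7
9 = 1×7 + 2
7 = 3×2 + 1
2 = 2×1 + 0
gcd = 1, so the inverse exists. Back-substitute:
1 = 7 − 3·2
1 = −3·9 + 4·7
1 = 4·43 − 19·9
1 = −19·138 + 61·43
1 = 61·1837 − 812·138
1 = −812·7486 + 3309·1837
1 = 3309·61725 − 27284·7486
So 7486·(-27284) ≡ 1 (mod 61725), and -27284 ≡ 34441 (mod 61725).

34441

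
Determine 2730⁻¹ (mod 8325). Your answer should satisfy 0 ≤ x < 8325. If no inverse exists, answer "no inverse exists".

no inverse exists

Compute gcd(2730, 8325):
8325 = 3·2730 + 135
2730 = 20·135 + 30
135 = 4·30 + 15
30 = 2·15 + 0
gcd(2730, 8325) = 15 ≠ 1, so 2730 has no multiplicative inverse modulo 8325.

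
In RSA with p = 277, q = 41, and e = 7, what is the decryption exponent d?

φ(n) = (p−1)(q−1) = 276·40 = 11040.
Need d with 7·d ≡ 1 (mod 11040). Apply the extended Euclidean algorithm:
11040 = 1577*7 + 1
7 = 7*1 + 0
Back-substitute:
1 = 11040 − 1577·7
So 7·(-1577) ≡ 1 (mod 11040), hence d ≡ -1577 ≡ 9463 (mod 11040).

9463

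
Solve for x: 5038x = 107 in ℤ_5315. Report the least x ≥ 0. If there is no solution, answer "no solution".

First find gcd(5038, 5315):
5315 = 1*5038 + 277
5038 = 18*277 + 52
277 = 5*52 + 17
52 = 3*17 + 1
17 = 17*1 + 0
gcd = 1, so a unique solution mod 5315 exists.
Back-substitute for the Bézout coefficients:
1 = 52 − 3·17
1 = −3·277 + 16·52
1 = 16·5038 − 291·277
1 = −291·5315 + 307·5038
So 5038·(307) ≡ 1 (mod 5315), giving 5038⁻¹ ≡ 307.
x ≡ 5038⁻¹·107 ≡ 307·107 ≡ 959 (mod 5315).

959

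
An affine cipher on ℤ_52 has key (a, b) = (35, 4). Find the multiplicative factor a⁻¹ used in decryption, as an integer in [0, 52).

Extended Euclidean algorithm:
52 = 1·35 + 17
35 = 2·17 + 1
17 = 17·1 + 0
The gcd is 1. Working backward:
1 = 35 − 2·17
1 = −2·52 + 3·35
So 35·3 ≡ 1 (mod 52).

3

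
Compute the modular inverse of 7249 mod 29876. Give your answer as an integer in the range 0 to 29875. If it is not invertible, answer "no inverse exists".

no inverse exists

Euclidean algorithm on 29876, 7249:
29876 = 4×7249 + 880
7249 = 8×880 + 209
880 = 4×209 + 44
209 = 4×44 + 33
44 = 1×33 + 11
33 = 3×11 + 0
Since gcd = 11 > 1, 7249 is not a unit mod 29876.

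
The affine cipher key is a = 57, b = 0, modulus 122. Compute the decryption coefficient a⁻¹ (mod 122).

Apply the Euclidean algorithm to 122 and 57:
122 = 2×57 + 8
57 = 7×8 + 1
8 = 8×1 + 0
gcd = 1, so the inverse exists. Back-substitute:
1 = 57 − 7·8
1 = −7·122 + 15·57
So 57·15 ≡ 1 (mod 122).

15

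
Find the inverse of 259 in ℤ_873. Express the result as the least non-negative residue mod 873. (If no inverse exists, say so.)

391

Run Euclid on (873, 259):
873 = 3*259 + 96
259 = 2*96 + 67
96 = 1*67 + 29
67 = 2*29 + 9
29 = 3*9 + 2
9 = 4*2 + 1
2 = 2*1 + 0
The gcd is 1. Working backward:
1 = 9 − 4·2
1 = −4·29 + 13·9
1 = 13·67 − 30·29
1 = −30·96 + 43·67
1 = 43·259 − 116·96
1 = −116·873 + 391·259
So 259·391 ≡ 1 (mod 873).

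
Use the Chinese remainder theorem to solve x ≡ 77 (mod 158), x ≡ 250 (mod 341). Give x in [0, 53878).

10821

Write x = 77 + 158·k. Then 158·k ≡ 250 − 77 ≡ 173 (mod 341).
Need 158⁻¹ mod 341. Extended Euclid on (341, 158):
341 = 2·158 + 25
158 = 6·25 + 8
25 = 3·8 + 1
8 = 8·1 + 0
Back-substitute:
1 = 25 − 3·8
1 = −3·158 + 19·25
1 = 19·341 − 41·158
158⁻¹ ≡ 300 (mod 341), so k ≡ 300·173 ≡ 68 (mod 341).
x = 77 + 158·68 = 10821.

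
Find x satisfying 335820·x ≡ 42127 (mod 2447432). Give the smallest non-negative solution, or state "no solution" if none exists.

gcd(335820, 2447432):
2447432 = 7×335820 + 96692
335820 = 3×96692 + 45744
96692 = 2×45744 + 5204
45744 = 8×5204 + 4112
5204 = 1×4112 + 1092
4112 = 3×1092 + 836
1092 = 1×836 + 256
836 = 3×256 + 68
256 = 3×68 + 52
68 = 1×52 + 16
52 = 3×16 + 4
16 = 4×4 + 0
gcd = 4, but 4 ∤ 42127, so the congruence has no solution.

no solution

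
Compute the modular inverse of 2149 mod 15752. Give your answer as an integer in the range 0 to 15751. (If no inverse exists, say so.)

9309

Extended Euclidean algorithm:
15752 = 7*2149 + 709
2149 = 3*709 + 22
709 = 32*22 + 5
22 = 4*5 + 2
5 = 2*2 + 1
2 = 2*1 + 0
gcd = 1, so the inverse exists. Back-substitute:
1 = 5 − 2·2
1 = −2·22 + 9·5
1 = 9·709 − 290·22
1 = −290·2149 + 879·709
1 = 879·15752 − 6443·2149
Hence 2149⁻¹ ≡ -6443 ≡ 9309 (mod 15752).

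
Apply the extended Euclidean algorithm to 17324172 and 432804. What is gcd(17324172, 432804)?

Repeated division:
17324172 = 40*432804 + 12012
432804 = 36*12012 + 372
12012 = 32*372 + 108
372 = 3*108 + 48
108 = 2*48 + 12
48 = 4*12 + 0
gcd(17324172, 432804) = 12.
Back-substituting:
12 = 108 − 2·48
12 = −2·372 + 7·108
12 = 7·12012 − 226·372
12 = −226·432804 + 8143·12012
12 = 8143·17324172 − 325946·432804
So 12 = (8143)·17324172 + (-325946)·432804.

12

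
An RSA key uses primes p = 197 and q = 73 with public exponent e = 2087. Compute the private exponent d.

φ(n) = (p−1)(q−1) = 196·72 = 14112.
Need d with 2087·d ≡ 1 (mod 14112). Apply the extended Euclidean algorithm:
14112 = 6*2087 + 1590
2087 = 1*1590 + 497
1590 = 3*497 + 99
497 = 5*99 + 2
99 = 49*2 + 1
2 = 2*1 + 0
Back-substitute:
1 = 99 − 49·2
1 = −49·497 + 246·99
1 = 246·1590 − 787·497
1 = −787·2087 + 1033·1590
1 = 1033·14112 − 6985·2087
So 2087·(-6985) ≡ 1 (mod 14112), hence d ≡ -6985 ≡ 7127 (mod 14112).

7127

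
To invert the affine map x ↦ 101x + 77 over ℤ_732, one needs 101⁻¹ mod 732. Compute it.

Extended Euclidean algorithm:
732 = 7×101 + 25
101 = 4×25 + 1
25 = 25×1 + 0
The gcd is 1. Working backward:
1 = 101 − 4·25
1 = −4·732 + 29·101
So 101·29 ≡ 1 (mod 732).

29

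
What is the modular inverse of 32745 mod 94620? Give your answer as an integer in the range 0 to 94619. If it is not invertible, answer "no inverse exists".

Compute gcd(32745, 94620):
94620 = 2×32745 + 29130
32745 = 1×29130 + 3615
29130 = 8×3615 + 210
3615 = 17×210 + 45
210 = 4×45 + 30
45 = 1×30 + 15
30 = 2×15 + 0
The gcd is 15, not 1, hence no inverse exists.

no inverse exists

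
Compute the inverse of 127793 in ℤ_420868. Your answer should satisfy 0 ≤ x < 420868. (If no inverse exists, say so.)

Run Euclid on (420868, 127793):
420868 = 3·127793 + 37489
127793 = 3·37489 + 15326
37489 = 2·15326 + 6837
15326 = 2·6837 + 1652
6837 = 4·1652 + 229
1652 = 7·229 + 49
229 = 4·49 + 33
49 = 1·33 + 16
33 = 2·16 + 1
16 = 16·1 + 0
gcd = 1, so the inverse exists. Back-substitute:
1 = 33 − 2·16
1 = −2·49 + 3·33
1 = 3·229 − 14·49
1 = −14·1652 + 101·229
1 = 101·6837 − 418·1652
1 = −418·15326 + 937·6837
1 = 937·37489 − 2292·15326
1 = −2292·127793 + 7813·37489
1 = 7813·420868 − 25731·127793
So 127793·(-25731) ≡ 1 (mod 420868), and -25731 ≡ 395137 (mod 420868).

395137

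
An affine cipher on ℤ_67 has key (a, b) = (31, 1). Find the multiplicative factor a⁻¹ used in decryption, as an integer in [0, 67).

Extended Euclidean algorithm:
67 = 2·31 + 5
31 = 6·5 + 1
5 = 5·1 + 0
gcd = 1, so the inverse exists. Back-substitute:
1 = 31 − 6·5
1 = −6·67 + 13·31
So 31·13 ≡ 1 (mod 67).

13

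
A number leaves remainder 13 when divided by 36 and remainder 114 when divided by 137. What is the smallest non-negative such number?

Write x = 13 + 36·k. Then 36·k ≡ 114 − 13 ≡ 101 (mod 137).
Need 36⁻¹ mod 137. Extended Euclid on (137, 36):
137 = 3×36 + 29
36 = 1×29 + 7
29 = 4×7 + 1
7 = 7×1 + 0
Back-substitute:
1 = 29 − 4·7
1 = −4·36 + 5·29
1 = 5·137 − 19·36
36⁻¹ ≡ 118 (mod 137), so k ≡ 118·101 ≡ 136 (mod 137).
x = 13 + 36·136 = 4909.

4909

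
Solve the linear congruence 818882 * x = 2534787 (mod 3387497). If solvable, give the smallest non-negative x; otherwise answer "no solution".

2382675

First find gcd(818882, 3387497):
3387497 = 4·818882 + 111969
818882 = 7·111969 + 35099
111969 = 3·35099 + 6672
35099 = 5·6672 + 1739
6672 = 3·1739 + 1455
1739 = 1·1455 + 284
1455 = 5·284 + 35
284 = 8·35 + 4
35 = 8·4 + 3
4 = 1·3 + 1
3 = 3·1 + 0
gcd = 1, so a unique solution mod 3387497 exists.
Back-substitute for the Bézout coefficients:
1 = 4 − 3
1 = −35 + 9·4
1 = 9·284 − 73·35
1 = −73·1455 + 374·284
1 = 374·1739 − 447·1455
1 = −447·6672 + 1715·1739
1 = 1715·35099 − 9022·6672
1 = −9022·111969 + 28781·35099
1 = 28781·818882 − 210489·111969
1 = −210489·3387497 + 870737·818882
So 818882·(870737) ≡ 1 (mod 3387497), giving 818882⁻¹ ≡ 870737.
x ≡ 818882⁻¹·2534787 ≡ 870737·2534787 ≡ 2382675 (mod 3387497).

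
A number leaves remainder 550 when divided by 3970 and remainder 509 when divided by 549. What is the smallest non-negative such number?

16430

Write x = 550 + 3970·k. Then 3970·k ≡ 509 − 550 ≡ 508 (mod 549).
Need 3970⁻¹ mod 549. Extended Euclid on (549, 127):
549 = 4*127 + 41
127 = 3*41 + 4
41 = 10*4 + 1
4 = 4*1 + 0
Back-substitute:
1 = 41 − 10·4
1 = −10·127 + 31·41
1 = 31·549 − 134·127
3970⁻¹ ≡ 415 (mod 549), so k ≡ 415·508 ≡ 4 (mod 549).
x = 550 + 3970·4 = 16430.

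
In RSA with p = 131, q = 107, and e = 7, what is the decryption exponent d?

9843

φ(n) = (p−1)(q−1) = 130·106 = 13780.
Need d with 7·d ≡ 1 (mod 13780). Apply the extended Euclidean algorithm:
13780 = 1968×7 + 4
7 = 1×4 + 3
4 = 1×3 + 1
3 = 3×1 + 0
Back-substitute:
1 = 4 − 3
1 = −7 + 2·4
1 = 2·13780 − 3937·7
So 7·(-3937) ≡ 1 (mod 13780), hence d ≡ -3937 ≡ 9843 (mod 13780).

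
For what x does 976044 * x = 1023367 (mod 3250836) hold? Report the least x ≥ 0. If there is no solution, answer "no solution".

no solution

gcd(976044, 3250836):
3250836 = 3*976044 + 322704
976044 = 3*322704 + 7932
322704 = 40*7932 + 5424
7932 = 1*5424 + 2508
5424 = 2*2508 + 408
2508 = 6*408 + 60
408 = 6*60 + 48
60 = 1*48 + 12
48 = 4*12 + 0
gcd = 12, but 12 ∤ 1023367, so the congruence has no solution.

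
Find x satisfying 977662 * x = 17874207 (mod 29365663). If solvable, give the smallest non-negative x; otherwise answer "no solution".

First find gcd(977662, 29365663):
29365663 = 30*977662 + 35803
977662 = 27*35803 + 10981
35803 = 3*10981 + 2860
10981 = 3*2860 + 2401
2860 = 1*2401 + 459
2401 = 5*459 + 106
459 = 4*106 + 35
106 = 3*35 + 1
35 = 35*1 + 0
gcd = 1, so a unique solution mod 29365663 exists.
Back-substitute for the Bézout coefficients:
1 = 106 − 3·35
1 = −3·459 + 13·106
1 = 13·2401 − 68·459
1 = −68·2860 + 81·2401
1 = 81·10981 − 311·2860
1 = −311·35803 + 1014·10981
1 = 1014·977662 − 27689·35803
1 = −27689·29365663 + 831684·977662
So 977662·(831684) ≡ 1 (mod 29365663), giving 977662⁻¹ ≡ 831684.
x ≡ 977662⁻¹·17874207 ≡ 831684·17874207 ≡ 491087 (mod 29365663).

491087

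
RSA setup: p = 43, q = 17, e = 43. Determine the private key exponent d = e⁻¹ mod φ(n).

547

φ(n) = (p−1)(q−1) = 42·16 = 672.
Need d with 43·d ≡ 1 (mod 672). Apply the extended Euclidean algorithm:
672 = 15*43 + 27
43 = 1*27 + 16
27 = 1*16 + 11
16 = 1*11 + 5
11 = 2*5 + 1
5 = 5*1 + 0
Back-substitute:
1 = 11 − 2·5
1 = −2·16 + 3·11
1 = 3·27 − 5·16
1 = −5·43 + 8·27
1 = 8·672 − 125·43
So 43·(-125) ≡ 1 (mod 672), hence d ≡ -125 ≡ 547 (mod 672).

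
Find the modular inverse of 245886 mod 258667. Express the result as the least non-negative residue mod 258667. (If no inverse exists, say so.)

Extended Euclidean algorithm:
258667 = 1*245886 + 12781
245886 = 19*12781 + 3047
12781 = 4*3047 + 593
3047 = 5*593 + 82
593 = 7*82 + 19
82 = 4*19 + 6
19 = 3*6 + 1
6 = 6*1 + 0
gcd = 1, so the inverse exists. Back-substitute:
1 = 19 − 3·6
1 = −3·82 + 13·19
1 = 13·593 − 94·82
1 = −94·3047 + 483·593
1 = 483·12781 − 2026·3047
1 = −2026·245886 + 38977·12781
1 = 38977·258667 − 41003·245886
Hence 245886⁻¹ ≡ -41003 ≡ 217664 (mod 258667).

217664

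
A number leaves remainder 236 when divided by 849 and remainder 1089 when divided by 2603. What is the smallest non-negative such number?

Write x = 236 + 849·k. Then 849·k ≡ 1089 − 236 ≡ 853 (mod 2603).
Need 849⁻¹ mod 2603. Extended Euclid on (2603, 849):
2603 = 3×849 + 56
849 = 15×56 + 9
56 = 6×9 + 2
9 = 4×2 + 1
2 = 2×1 + 0
Back-substitute:
1 = 9 − 4·2
1 = −4·56 + 25·9
1 = 25·849 − 379·56
1 = −379·2603 + 1162·849
849⁻¹ ≡ 1162 (mod 2603), so k ≡ 1162·853 ≡ 2046 (mod 2603).
x = 236 + 849·2046 = 1737290.

1737290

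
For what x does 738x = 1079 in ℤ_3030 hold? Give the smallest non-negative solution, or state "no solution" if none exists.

no solution

gcd(738, 3030):
3030 = 4×738 + 78
738 = 9×78 + 36
78 = 2×36 + 6
36 = 6×6 + 0
gcd = 6, but 6 ∤ 1079, so the congruence has no solution.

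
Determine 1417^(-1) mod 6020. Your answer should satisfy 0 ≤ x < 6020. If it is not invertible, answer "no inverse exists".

Apply the Euclidean algorithm to 6020 and 1417:
6020 = 4×1417 + 352
1417 = 4×352 + 9
352 = 39×9 + 1
9 = 9×1 + 0
Since gcd(1417, 6020) = 1, back-substitute to write 1 as a combination:
1 = 352 − 39·9
1 = −39·1417 + 157·352
1 = 157·6020 − 667·1417
Thus 1417·(-667) ≡ 1 (mod 6020); reducing, -667 mod 6020 = 5353.

5353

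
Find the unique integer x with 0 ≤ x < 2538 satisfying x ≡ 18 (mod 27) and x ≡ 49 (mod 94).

801

Write x = 18 + 27·k. Then 27·k ≡ 49 − 18 ≡ 31 (mod 94).
Need 27⁻¹ mod 94. Extended Euclid on (94, 27):
94 = 3*27 + 13
27 = 2*13 + 1
13 = 13*1 + 0
Back-substitute:
1 = 27 − 2·13
1 = −2·94 + 7·27
27⁻¹ ≡ 7 (mod 94), so k ≡ 7·31 ≡ 29 (mod 94).
x = 18 + 27·29 = 801.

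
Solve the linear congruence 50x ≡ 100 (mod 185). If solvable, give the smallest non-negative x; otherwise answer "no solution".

2

First find gcd(50, 185):
185 = 3*50 + 35
50 = 1*35 + 15
35 = 2*15 + 5
15 = 3*5 + 0
gcd = 5 and 5 | 100, so solutions exist. Divide through by 5: 10x ≡ 20 (mod 37).
Now find 10⁻¹ mod 37:
37 = 3·10 + 7
10 = 1·7 + 3
7 = 2·3 + 1
3 = 3·1 + 0
Back-substitute:
1 = 7 − 2·3
1 = −2·10 + 3·7
1 = 3·37 − 11·10
So 10·(-11) ≡ 1 (mod 37), i.e. 10⁻¹ ≡ 26.
Then x ≡ 26·20 ≡ 2 (mod 37); the smallest non-negative solution is x = 2.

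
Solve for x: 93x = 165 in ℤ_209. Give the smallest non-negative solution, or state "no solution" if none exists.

22

First find gcd(93, 209):
209 = 2×93 + 23
93 = 4×23 + 1
23 = 23×1 + 0
gcd = 1, so a unique solution mod 209 exists.
Back-substitute for the Bézout coefficients:
1 = 93 − 4·23
1 = −4·209 + 9·93
So 93·(9) ≡ 1 (mod 209), giving 93⁻¹ ≡ 9.
x ≡ 93⁻¹·165 ≡ 9·165 ≡ 22 (mod 209).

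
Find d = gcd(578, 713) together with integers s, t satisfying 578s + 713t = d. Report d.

1

Apply Euclid's algorithm to 713 and 578:
713 = 1·578 + 135
578 = 4·135 + 38
135 = 3·38 + 21
38 = 1·21 + 17
21 = 1·17 + 4
17 = 4·4 + 1
4 = 4·1 + 0
gcd(578, 713) = 1.
Working backward:
1 = 17 − 4·4
1 = −4·21 + 5·17
1 = 5·38 − 9·21
1 = −9·135 + 32·38
1 = 32·578 − 137·135
1 = −137·713 + 169·578
So 1 = (-137)·713 + (169)·578.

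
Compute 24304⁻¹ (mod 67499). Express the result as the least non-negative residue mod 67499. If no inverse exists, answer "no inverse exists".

Apply the Euclidean algorithm to 67499 and 24304:
67499 = 2·24304 + 18891
24304 = 1·18891 + 5413
18891 = 3·5413 + 2652
5413 = 2·2652 + 109
2652 = 24·109 + 36
109 = 3·36 + 1
36 = 36·1 + 0
Since gcd(24304, 67499) = 1, back-substitute to write 1 as a combination:
1 = 109 − 3·36
1 = −3·2652 + 73·109
1 = 73·5413 − 149·2652
1 = −149·18891 + 520·5413
1 = 520·24304 − 669·18891
1 = −669·67499 + 1858·24304
So 24304·1858 ≡ 1 (mod 67499).

1858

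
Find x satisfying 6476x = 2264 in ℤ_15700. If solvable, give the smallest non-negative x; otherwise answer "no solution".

First find gcd(6476, 15700):
15700 = 2·6476 + 2748
6476 = 2·2748 + 980
2748 = 2·980 + 788
980 = 1·788 + 192
788 = 4·192 + 20
192 = 9·20 + 12
20 = 1·12 + 8
12 = 1·8 + 4
8 = 2·4 + 0
gcd = 4 and 4 | 2264, so solutions exist. Divide through by 4: 1619x ≡ 566 (mod 3925).
Now find 1619⁻¹ mod 3925:
3925 = 2*1619 + 687
1619 = 2*687 + 245
687 = 2*245 + 197
245 = 1*197 + 48
197 = 4*48 + 5
48 = 9*5 + 3
5 = 1*3 + 2
3 = 1*2 + 1
2 = 2*1 + 0
Back-substitute:
1 = 3 − 2
1 = −5 + 2·3
1 = 2·48 − 19·5
1 = −19·197 + 78·48
1 = 78·245 − 97·197
1 = −97·687 + 272·245
1 = 272·1619 − 641·687
1 = −641·3925 + 1554·1619
So 1619⁻¹ ≡ 1554 (mod 3925).
Then x ≡ 1554·566 ≡ 364 (mod 3925); the smallest non-negative solution is x = 364.

364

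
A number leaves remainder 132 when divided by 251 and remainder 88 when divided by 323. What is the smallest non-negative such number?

49830

Write x = 132 + 251·k. Then 251·k ≡ 88 − 132 ≡ 279 (mod 323).
Need 251⁻¹ mod 323. Extended Euclid on (323, 251):
323 = 1·251 + 72
251 = 3·72 + 35
72 = 2·35 + 2
35 = 17·2 + 1
2 = 2·1 + 0
Back-substitute:
1 = 35 − 17·2
1 = −17·72 + 35·35
1 = 35·251 − 122·72
1 = −122·323 + 157·251
251⁻¹ ≡ 157 (mod 323), so k ≡ 157·279 ≡ 198 (mod 323).
x = 132 + 251·198 = 49830.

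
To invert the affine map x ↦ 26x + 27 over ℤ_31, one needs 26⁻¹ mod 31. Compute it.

6

Run Euclid on (31, 26):
31 = 1*26 + 5
26 = 5*5 + 1
5 = 5*1 + 0
Since gcd(26, 31) = 1, back-substitute to write 1 as a combination:
1 = 26 − 5·5
1 = −5·31 + 6·26
So 26·6 ≡ 1 (mod 31).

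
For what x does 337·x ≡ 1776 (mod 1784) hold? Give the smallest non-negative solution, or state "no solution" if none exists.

First find gcd(337, 1784):
1784 = 5·337 + 99
337 = 3·99 + 40
99 = 2·40 + 19
40 = 2·19 + 2
19 = 9·2 + 1
2 = 2·1 + 0
gcd = 1, so a unique solution mod 1784 exists.
Back-substitute for the Bézout coefficients:
1 = 19 − 9·2
1 = −9·40 + 19·19
1 = 19·99 − 47·40
1 = −47·337 + 160·99
1 = 160·1784 − 847·337
So 337·(-847) ≡ 1 (mod 1784), giving 337⁻¹ ≡ 937.
x ≡ 337⁻¹·1776 ≡ 937·1776 ≡ 1424 (mod 1784).

1424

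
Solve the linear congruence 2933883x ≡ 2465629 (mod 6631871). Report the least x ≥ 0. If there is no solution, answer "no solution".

First find gcd(2933883, 6631871):
6631871 = 2*2933883 + 764105
2933883 = 3*764105 + 641568
764105 = 1*641568 + 122537
641568 = 5*122537 + 28883
122537 = 4*28883 + 7005
28883 = 4*7005 + 863
7005 = 8*863 + 101
863 = 8*101 + 55
101 = 1*55 + 46
55 = 1*46 + 9
46 = 5*9 + 1
9 = 9*1 + 0
gcd = 1, so a unique solution mod 6631871 exists.
Back-substitute for the Bézout coefficients:
1 = 46 − 5·9
1 = −5·55 + 6·46
1 = 6·101 − 11·55
1 = −11·863 + 94·101
1 = 94·7005 − 763·863
1 = −763·28883 + 3146·7005
1 = 3146·122537 − 13347·28883
1 = −13347·641568 + 69881·122537
1 = 69881·764105 − 83228·641568
1 = −83228·2933883 + 319565·764105
1 = 319565·6631871 − 722358·2933883
So 2933883·(-722358) ≡ 1 (mod 6631871), giving 2933883⁻¹ ≡ 5909513.
x ≡ 2933883⁻¹·2465629 ≡ 5909513·2465629 ≡ 1706320 (mod 6631871).

1706320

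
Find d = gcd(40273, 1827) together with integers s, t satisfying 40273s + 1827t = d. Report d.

Repeated division:
40273 = 22×1827 + 79
1827 = 23×79 + 10
79 = 7×10 + 9
10 = 1×9 + 1
9 = 9×1 + 0
gcd(40273, 1827) = 1.
Express as a combination:
1 = 10 − 9
1 = −79 + 8·10
1 = 8·1827 − 185·79
1 = −185·40273 + 4078·1827
So 1 = (-185)·40273 + (4078)·1827.

1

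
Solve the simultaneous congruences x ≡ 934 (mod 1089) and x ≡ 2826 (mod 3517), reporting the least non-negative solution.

1937176

Write x = 934 + 1089·k. Then 1089·k ≡ 2826 − 934 ≡ 1892 (mod 3517).
Need 1089⁻¹ mod 3517. Extended Euclid on (3517, 1089):
3517 = 3*1089 + 250
1089 = 4*250 + 89
250 = 2*89 + 72
89 = 1*72 + 17
72 = 4*17 + 4
17 = 4*4 + 1
4 = 4*1 + 0
Back-substitute:
1 = 17 − 4·4
1 = −4·72 + 17·17
1 = 17·89 − 21·72
1 = −21·250 + 59·89
1 = 59·1089 − 257·250
1 = −257·3517 + 830·1089
1089⁻¹ ≡ 830 (mod 3517), so k ≡ 830·1892 ≡ 1778 (mod 3517).
x = 934 + 1089·1778 = 1937176.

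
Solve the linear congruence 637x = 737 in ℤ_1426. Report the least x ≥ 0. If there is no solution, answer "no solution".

1163

First find gcd(637, 1426):
1426 = 2*637 + 152
637 = 4*152 + 29
152 = 5*29 + 7
29 = 4*7 + 1
7 = 7*1 + 0
gcd = 1, so a unique solution mod 1426 exists.
Back-substitute for the Bézout coefficients:
1 = 29 − 4·7
1 = −4·152 + 21·29
1 = 21·637 − 88·152
1 = −88·1426 + 197·637
So 637·(197) ≡ 1 (mod 1426), giving 637⁻¹ ≡ 197.
x ≡ 637⁻¹·737 ≡ 197·737 ≡ 1163 (mod 1426).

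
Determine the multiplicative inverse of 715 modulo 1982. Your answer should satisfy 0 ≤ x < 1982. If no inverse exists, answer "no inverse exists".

1447

Apply the Euclidean algorithm to 1982 and 715:
1982 = 2·715 + 552
715 = 1·552 + 163
552 = 3·163 + 63
163 = 2·63 + 37
63 = 1·37 + 26
37 = 1·26 + 11
26 = 2·11 + 4
11 = 2·4 + 3
4 = 1·3 + 1
3 = 3·1 + 0
Since gcd(715, 1982) = 1, back-substitute to write 1 as a combination:
1 = 4 − 3
1 = −11 + 3·4
1 = 3·26 − 7·11
1 = −7·37 + 10·26
1 = 10·63 − 17·37
1 = −17·163 + 44·63
1 = 44·552 − 149·163
1 = −149·715 + 193·552
1 = 193·1982 − 535·715
So 715·(-535) ≡ 1 (mod 1982), and -535 ≡ 1447 (mod 1982).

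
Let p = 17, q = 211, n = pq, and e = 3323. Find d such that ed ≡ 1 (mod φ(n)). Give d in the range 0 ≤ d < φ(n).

1907

φ(n) = (p−1)(q−1) = 16·210 = 3360.
Need d with 3323·d ≡ 1 (mod 3360). Apply the extended Euclidean algorithm:
3360 = 1×3323 + 37
3323 = 89×37 + 30
37 = 1×30 + 7
30 = 4×7 + 2
7 = 3×2 + 1
2 = 2×1 + 0
Back-substitute:
1 = 7 − 3·2
1 = −3·30 + 13·7
1 = 13·37 − 16·30
1 = −16·3323 + 1437·37
1 = 1437·3360 − 1453·3323
So 3323·(-1453) ≡ 1 (mod 3360), hence d ≡ -1453 ≡ 1907 (mod 3360).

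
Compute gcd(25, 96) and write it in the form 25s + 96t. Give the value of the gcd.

1

Repeated division:
96 = 3*25 + 21
25 = 1*21 + 4
21 = 5*4 + 1
4 = 4*1 + 0
gcd(25, 96) = 1.
Express as a combination:
1 = 21 − 5·4
1 = −5·25 + 6·21
1 = 6·96 − 23·25
So 1 = (6)·96 + (-23)·25.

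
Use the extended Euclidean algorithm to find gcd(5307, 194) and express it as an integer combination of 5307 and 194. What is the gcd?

1

Apply Euclid's algorithm to 5307 and 194:
5307 = 27·194 + 69
194 = 2·69 + 56
69 = 1·56 + 13
56 = 4·13 + 4
13 = 3·4 + 1
4 = 4·1 + 0
gcd(5307, 194) = 1.
Back-substituting:
1 = 13 − 3·4
1 = −3·56 + 13·13
1 = 13·69 − 16·56
1 = −16·194 + 45·69
1 = 45·5307 − 1231·194
So 1 = (45)·5307 + (-1231)·194.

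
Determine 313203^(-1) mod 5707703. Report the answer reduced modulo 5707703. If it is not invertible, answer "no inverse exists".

3752797

gcd(5707703, 313203) by repeated division:
5707703 = 18·313203 + 70049
313203 = 4·70049 + 33007
70049 = 2·33007 + 4035
33007 = 8·4035 + 727
4035 = 5·727 + 400
727 = 1·400 + 327
400 = 1·327 + 73
327 = 4·73 + 35
73 = 2·35 + 3
35 = 11·3 + 2
3 = 1·2 + 1
2 = 2·1 + 0
The gcd is 1. Working backward:
1 = 3 − 2
1 = −35 + 12·3
1 = 12·73 − 25·35
1 = −25·327 + 112·73
1 = 112·400 − 137·327
1 = −137·727 + 249·400
1 = 249·4035 − 1382·727
1 = −1382·33007 + 11305·4035
1 = 11305·70049 − 23992·33007
1 = −23992·313203 + 107273·70049
1 = 107273·5707703 − 1954906·313203
So 313203·(-1954906) ≡ 1 (mod 5707703), and -1954906 ≡ 3752797 (mod 5707703).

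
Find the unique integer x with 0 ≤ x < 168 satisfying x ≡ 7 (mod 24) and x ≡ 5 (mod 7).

Write x = 7 + 24·k. Then 24·k ≡ 5 − 7 ≡ 5 (mod 7).
Need 24⁻¹ mod 7. Extended Euclid on (7, 3):
7 = 2×3 + 1
3 = 3×1 + 0
Back-substitute:
1 = 7 − 2·3
24⁻¹ ≡ 5 (mod 7), so k ≡ 5·5 ≡ 4 (mod 7).
x = 7 + 24·4 = 103.

103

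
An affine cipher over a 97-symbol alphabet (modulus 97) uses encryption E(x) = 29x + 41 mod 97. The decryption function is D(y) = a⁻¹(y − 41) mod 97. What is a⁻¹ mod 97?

Apply the Euclidean algorithm to 97 and 29:
97 = 3×29 + 10
29 = 2×10 + 9
10 = 1×9 + 1
9 = 9×1 + 0
gcd = 1, so the inverse exists. Back-substitute:
1 = 10 − 9
1 = −29 + 3·10
1 = 3·97 − 10·29
Thus 29·(-10) ≡ 1 (mod 97); reducing, -10 mod 97 = 87.

87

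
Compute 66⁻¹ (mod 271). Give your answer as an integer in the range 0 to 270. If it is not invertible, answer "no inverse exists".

193

gcd(271, 66) by repeated division:
271 = 4×66 + 7
66 = 9×7 + 3
7 = 2×3 + 1
3 = 3×1 + 0
Since gcd(66, 271) = 1, back-substitute to write 1 as a combination:
1 = 7 − 2·3
1 = −2·66 + 19·7
1 = 19·271 − 78·66
So 66·(-78) ≡ 1 (mod 271), and -78 ≡ 193 (mod 271).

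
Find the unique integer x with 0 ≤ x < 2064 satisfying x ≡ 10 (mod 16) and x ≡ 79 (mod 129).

1498

Write x = 10 + 16·k. Then 16·k ≡ 79 − 10 ≡ 69 (mod 129).
Need 16⁻¹ mod 129. Extended Euclid on (129, 16):
129 = 8×16 + 1
16 = 16×1 + 0
Back-substitute:
1 = 129 − 8·16
16⁻¹ ≡ 121 (mod 129), so k ≡ 121·69 ≡ 93 (mod 129).
x = 10 + 16·93 = 1498.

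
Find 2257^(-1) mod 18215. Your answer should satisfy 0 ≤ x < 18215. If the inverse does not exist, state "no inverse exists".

13518

Apply the Euclidean algorithm to 18215 and 2257:
18215 = 8*2257 + 159
2257 = 14*159 + 31
159 = 5*31 + 4
31 = 7*4 + 3
4 = 1*3 + 1
3 = 3*1 + 0
gcd = 1, so the inverse exists. Back-substitute:
1 = 4 − 3
1 = −31 + 8·4
1 = 8·159 − 41·31
1 = −41·2257 + 582·159
1 = 582·18215 − 4697·2257
So 2257·(-4697) ≡ 1 (mod 18215), and -4697 ≡ 13518 (mod 18215).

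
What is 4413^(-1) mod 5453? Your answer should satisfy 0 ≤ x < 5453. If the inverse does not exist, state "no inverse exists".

gcd(5453, 4413) by repeated division:
5453 = 1×4413 + 1040
4413 = 4×1040 + 253
1040 = 4×253 + 28
253 = 9×28 + 1
28 = 28×1 + 0
Since gcd(4413, 5453) = 1, back-substitute to write 1 as a combination:
1 = 253 − 9·28
1 = −9·1040 + 37·253
1 = 37·4413 − 157·1040
1 = −157·5453 + 194·4413
So 4413·194 ≡ 1 (mod 5453).

194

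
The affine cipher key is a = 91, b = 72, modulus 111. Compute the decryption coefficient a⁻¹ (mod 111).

Extended Euclidean algorithm:
111 = 1*91 + 20
91 = 4*20 + 11
20 = 1*11 + 9
11 = 1*9 + 2
9 = 4*2 + 1
2 = 2*1 + 0
Since gcd(91, 111) = 1, back-substitute to write 1 as a combination:
1 = 9 − 4·2
1 = −4·11 + 5·9
1 = 5·20 − 9·11
1 = −9·91 + 41·20
1 = 41·111 − 50·91
So 91·(-50) ≡ 1 (mod 111), and -50 ≡ 61 (mod 111).

61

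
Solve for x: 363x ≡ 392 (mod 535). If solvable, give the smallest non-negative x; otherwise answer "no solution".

259

First find gcd(363, 535):
535 = 1*363 + 172
363 = 2*172 + 19
172 = 9*19 + 1
19 = 19*1 + 0
gcd = 1, so a unique solution mod 535 exists.
Back-substitute for the Bézout coefficients:
1 = 172 − 9·19
1 = −9·363 + 19·172
1 = 19·535 − 28·363
So 363·(-28) ≡ 1 (mod 535), giving 363⁻¹ ≡ 507.
x ≡ 363⁻¹·392 ≡ 507·392 ≡ 259 (mod 535).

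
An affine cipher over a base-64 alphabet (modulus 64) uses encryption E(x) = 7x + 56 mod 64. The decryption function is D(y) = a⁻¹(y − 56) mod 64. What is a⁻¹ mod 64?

gcd(64, 7) by repeated division:
64 = 9·7 + 1
7 = 7·1 + 0
Since gcd(7, 64) = 1, back-substitute to write 1 as a combination:
1 = 64 − 9·7
Thus 7·(-9) ≡ 1 (mod 64); reducing, -9 mod 64 = 55.

55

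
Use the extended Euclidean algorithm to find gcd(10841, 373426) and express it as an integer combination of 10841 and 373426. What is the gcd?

1

Repeated division:
373426 = 34×10841 + 4832
10841 = 2×4832 + 1177
4832 = 4×1177 + 124
1177 = 9×124 + 61
124 = 2×61 + 2
61 = 30×2 + 1
2 = 2×1 + 0
gcd(10841, 373426) = 1.
Express as a combination:
1 = 61 − 30·2
1 = −30·124 + 61·61
1 = 61·1177 − 579·124
1 = −579·4832 + 2377·1177
1 = 2377·10841 − 5333·4832
1 = −5333·373426 + 183699·10841
So 1 = (-5333)·373426 + (183699)·10841.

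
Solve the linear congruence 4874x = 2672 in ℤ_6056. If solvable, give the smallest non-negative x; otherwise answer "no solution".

First find gcd(4874, 6056):
6056 = 1*4874 + 1182
4874 = 4*1182 + 146
1182 = 8*146 + 14
146 = 10*14 + 6
14 = 2*6 + 2
6 = 3*2 + 0
gcd = 2 and 2 | 2672, so solutions exist. Divide through by 2: 2437x ≡ 1336 (mod 3028).
Now find 2437⁻¹ mod 3028:
3028 = 1*2437 + 591
2437 = 4*591 + 73
591 = 8*73 + 7
73 = 10*7 + 3
7 = 2*3 + 1
3 = 3*1 + 0
Back-substitute:
1 = 7 − 2·3
1 = −2·73 + 21·7
1 = 21·591 − 170·73
1 = −170·2437 + 701·591
1 = 701·3028 − 871·2437
So 2437·(-871) ≡ 1 (mod 3028), i.e. 2437⁻¹ ≡ 2157.
Then x ≡ 2157·1336 ≡ 2124 (mod 3028); the smallest non-negative solution is x = 2124.

2124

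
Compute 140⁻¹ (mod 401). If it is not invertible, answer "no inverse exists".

Run Euclid on (401, 140):
401 = 2*140 + 121
140 = 1*121 + 19
121 = 6*19 + 7
19 = 2*7 + 5
7 = 1*5 + 2
5 = 2*2 + 1
2 = 2*1 + 0
The gcd is 1. Working backward:
1 = 5 − 2·2
1 = −2·7 + 3·5
1 = 3·19 − 8·7
1 = −8·121 + 51·19
1 = 51·140 − 59·121
1 = −59·401 + 169·140
So 140·169 ≡ 1 (mod 401).

169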